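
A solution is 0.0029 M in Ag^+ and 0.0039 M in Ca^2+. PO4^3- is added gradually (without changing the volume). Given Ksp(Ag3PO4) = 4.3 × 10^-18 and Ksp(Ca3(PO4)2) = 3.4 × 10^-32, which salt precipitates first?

Each salt begins to precipitate when Q = Ksp, i.e. when [PO4^3-] reaches its threshold.
For Ag3PO4: 4.3 × 10^-18 = (0.0029)^3 × [PO4^3-]  ⇒  [PO4^3-] = 1.8 × 10^-10 M.
For Ca3(PO4)2: 3.4 × 10^-32 = (0.0039)^3 × [PO4^3-]^2  ⇒  [PO4^3-] = 7.6 × 10^-13 M.
The salt with the lower threshold [PO4^3-] precipitates first: Ca3(PO4)2.

Ca3(PO4)2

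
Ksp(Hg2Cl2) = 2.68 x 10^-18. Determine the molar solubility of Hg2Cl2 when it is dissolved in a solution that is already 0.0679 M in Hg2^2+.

3.14e-9 M

Hg2Cl2(s) ⇌ Hg2^2+ + 2 Cl^-
Ksp = [Hg2^2+][Cl^-]^2
Let s be the molar solubility in this solution. [Hg2^2+] = 0.0679 + s ≈ 0.0679, [Cl^-] = 2s (since the Hg2^2+ already present dominates).
Ksp ≈ 0.0679 × (2s)^2
s = 3.14 × 10^-9 M
Check: s = 3.1 × 10^-9 ≪ 0.0679, so the approximation is valid.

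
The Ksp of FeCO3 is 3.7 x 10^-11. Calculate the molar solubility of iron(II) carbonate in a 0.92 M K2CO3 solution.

FeCO3(s) ⇌ Fe^2+(aq) + CO3^2-(aq)
Ksp = [Fe^2+][CO3^2-]
If s mol/L dissolves here, [Fe^2+] = s, [CO3^2-] = 0.92 + s ≈ 0.92 (since CO3^2- from K2CO3 dominates).
Ksp ≈ s × 0.92
s = 4.0 × 10^-11 M
Check: s = 4.0 x 10^-11 ≪ 0.92, so the approximation is valid.

4.0 × 10^-11 M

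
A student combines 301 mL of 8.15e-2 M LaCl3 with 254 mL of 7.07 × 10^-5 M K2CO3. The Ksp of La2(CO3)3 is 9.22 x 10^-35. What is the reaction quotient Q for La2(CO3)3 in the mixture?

Total volume = 301 + 254 = 555 mL.
[La^3+] = 8.15 x 10^-2 × (301/555) = 4.420 × 10^-2 M
[CO3^2-] = 7.07 × 10^-5 × (254/555) = 3.236 × 10^-5 M
La2(CO3)3(s) <=> 2 La^3+(aq) + 3 CO3^2-(aq), so Q = [La^3+]^2[CO3^2-]^3
Q = (4.420 × 10^-2)^2(3.236 x 10^-5)^3 = 6.62 x 10^-17
Q > Ksp, so La2(CO3)3 will precipitate.

6.62 × 10^-17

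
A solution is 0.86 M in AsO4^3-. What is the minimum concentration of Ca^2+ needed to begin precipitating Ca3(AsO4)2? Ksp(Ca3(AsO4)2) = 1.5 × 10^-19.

[Ca^2+] = 5.9e-7 M

Ca3(AsO4)2(s) <=> 3 Ca^2+ + 2 AsO4^3-
Ksp = [Ca^2+]^3[AsO4^3-]^2
Precipitation begins when Q = Ksp. With [AsO4^3-] = 0.86 M:
1.5 × 10^-19 = (0.86)^2 × [Ca^2+]^3
[Ca^2+] = (1.5 × 10^-19 / 7.40 x 10^-1)^(1/3) = 5.9 × 10^-7 M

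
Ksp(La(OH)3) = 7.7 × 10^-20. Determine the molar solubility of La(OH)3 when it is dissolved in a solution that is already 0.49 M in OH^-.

La(OH)3(s) ⇌ La^3+ + 3 OH^-
Ksp = [La^3+][OH^-]^3
Let s be the molar solubility in this solution. [La^3+] = s, [OH^-] = 0.49 + 3s ≈ 0.49 (since the OH^- already present dominates).
Ksp ≈ s × (0.49)^3
s = 6.5 × 10^-19 M
Check: 3s = 2.0 x 10^-18 ≪ 0.49, so the approximation is valid.

s ≈ 6.5e-19 M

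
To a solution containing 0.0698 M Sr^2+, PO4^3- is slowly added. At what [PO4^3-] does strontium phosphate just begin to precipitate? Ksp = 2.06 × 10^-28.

Sr3(PO4)2(s) ⇌ 3 Sr^2+(aq) + 2 PO4^3-(aq)
Ksp = [Sr^2+]^3[PO4^3-]^2
Precipitation begins when Q = Ksp. With [Sr^2+] = 0.0698 M:
2.06 × 10^-28 = (0.0698)^3 × [PO4^3-]^2
[PO4^3-] = (2.06 × 10^-28 / 3.401 x 10^-4)^(1/2) = 7.78 × 10^-13 M

7.78 x 10^-13 M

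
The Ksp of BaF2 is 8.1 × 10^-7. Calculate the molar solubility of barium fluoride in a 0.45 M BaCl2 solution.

BaF2(s) ⇌ Ba^2+ + 2 F^-
Ksp = [Ba^2+][F^-]^2
Let s = moles of BaF2 that dissolve per litre. [Ba^2+] = 0.45 + s ≈ 0.45, [F^-] = 2s (since Ba^2+ from BaCl2 dominates).
Ksp ≈ 0.45 × (2s)^2
s = 6.7 × 10^-4 M
Check: s = 6.7 × 10^-4 ≪ 0.45, so the approximation is valid.

6.7e-4 M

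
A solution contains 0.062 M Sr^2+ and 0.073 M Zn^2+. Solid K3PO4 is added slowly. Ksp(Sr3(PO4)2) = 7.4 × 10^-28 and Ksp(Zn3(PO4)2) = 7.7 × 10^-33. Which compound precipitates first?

Precipitation of each salt starts when its ion product equals its Ksp.
For Sr3(PO4)2: 7.4 × 10^-28 = (0.062)^3 × [PO4^3-]^2  ⇒  [PO4^3-] = 1.8 × 10^-12 M.
For Zn3(PO4)2: 7.7 × 10^-33 = (0.073)^3 × [PO4^3-]^2  ⇒  [PO4^3-] = 4.4 x 10^-15 M.
The salt with the lower threshold [PO4^3-] precipitates first: Zn3(PO4)2.

Zn3(PO4)2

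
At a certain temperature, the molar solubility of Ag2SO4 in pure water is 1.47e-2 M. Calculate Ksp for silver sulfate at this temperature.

Ksp = 1.27 x 10^-5

Ag2SO4(s) ⇌ 2 Ag^+ + SO4^2-
If s mol/L of Ag2SO4 dissolves, [Ag^+] = 2s and [SO4^2-] = s.
Ksp = [Ag^+]^2[SO4^2-]
So Ksp = (2s)^2 × s = 4s^3
With s = 1.47 x 10^-2: Ksp = 1.27 × 10^-5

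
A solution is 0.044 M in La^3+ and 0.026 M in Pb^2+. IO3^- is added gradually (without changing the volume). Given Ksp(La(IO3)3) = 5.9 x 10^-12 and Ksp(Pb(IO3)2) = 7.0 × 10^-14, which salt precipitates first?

Each salt begins to precipitate when Q = Ksp, i.e. when [IO3^-] reaches its threshold.
For La(IO3)3: 5.9 x 10^-12 = 0.044 × [IO3^-]^3  ⇒  [IO3^-] = 5.1 × 10^-4 M.
For Pb(IO3)2: 7.0 × 10^-14 = 0.026 × [IO3^-]^2  ⇒  [IO3^-] = 1.6 × 10^-6 M.
The salt with the lower threshold [IO3^-] precipitates first: Pb(IO3)2.

Pb(IO3)2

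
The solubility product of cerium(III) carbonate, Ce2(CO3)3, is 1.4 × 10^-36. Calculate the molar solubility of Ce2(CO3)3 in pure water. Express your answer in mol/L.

Ce2(CO3)3(s) <=> 2 Ce^3+ + 3 CO3^2-
Ksp = [Ce^3+]^2[CO3^2-]^3
For each mole of Ce2(CO3)3 that dissolves: [Ce^3+] = 2s, [CO3^2-] = 3s.
So Ksp = (2s)^2 × (3s)^3 = 108s^5
s^5 = 1.4 × 10^-36 / 108, so s = 2.6 × 10^-8 M

s ≈ 2.6 × 10^-8 M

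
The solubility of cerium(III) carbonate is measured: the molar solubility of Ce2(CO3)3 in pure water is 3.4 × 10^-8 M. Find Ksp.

Ksp = 4.9 × 10^-36

Ce2(CO3)3(s) ⇌ 2 Ce^3+(aq) + 3 CO3^2-(aq)
For each mole of Ce2(CO3)3 that dissolves: [Ce^3+] = 2s, [CO3^2-] = 3s.
Ksp = [Ce^3+]^2[CO3^2-]^3
So Ksp = (2s)^2 × (3s)^3 = 108s^5
With s = 3.4 × 10^-8: Ksp = 4.9 × 10^-36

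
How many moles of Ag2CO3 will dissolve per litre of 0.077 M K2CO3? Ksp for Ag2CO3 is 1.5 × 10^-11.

s ≈ 7.0e-6 M

Ag2CO3(s) ⇌ 2 Ag^+(aq) + CO3^2-(aq)
Ksp = [Ag^+]^2[CO3^2-]
Let s = moles of Ag2CO3 that dissolve per litre. [Ag^+] = 2s, [CO3^2-] = 0.077 + s ≈ 0.077 (since CO3^2- from K2CO3 dominates).
Ksp ≈ (2s)^2 × 0.077
s = 7.0 × 10^-6 M
Check: s = 7.0 × 10^-6 ≪ 0.077, so the approximation is valid.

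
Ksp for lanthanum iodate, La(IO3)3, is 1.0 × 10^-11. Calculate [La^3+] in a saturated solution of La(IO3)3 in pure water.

La(IO3)3(s) ⇌ La^3+(aq) + 3 IO3^-(aq)
Ksp = [La^3+][IO3^-]^3
With molar solubility s: [La^3+] = s, [IO3^-] = 3s.
Ksp = s(3s)^3 = 27s^4
s = (1.0 × 10^-11 / 27)^(1/4) = 7.80 x 10^-4 M
[La^3+] = s = 7.8 × 10^-4 M

7.8e-4 M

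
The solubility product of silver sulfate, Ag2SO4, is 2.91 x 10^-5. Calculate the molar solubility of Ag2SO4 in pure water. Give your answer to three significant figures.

1.94 x 10^-2 M

Ag2SO4(s) ⇌ 2 Ag^+(aq) + SO4^2-(aq)
Ksp = [Ag^+]^2[SO4^2-]
Let s = molar solubility. Then [Ag^+] = 2s and [SO4^2-] = s.
Substituting: Ksp = (2s)^2s = 4s^3
Solving, s = (2.91 x 10^-5/4)^(1/3) = 1.94 × 10^-2 M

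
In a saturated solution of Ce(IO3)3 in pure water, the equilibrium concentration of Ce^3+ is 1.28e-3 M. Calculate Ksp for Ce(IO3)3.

Ce(IO3)3(s) <=> Ce^3+ + 3 IO3^-
Stoichiometry gives [IO3^-] = (3/1)[Ce^3+] = 3.840 × 10^-3 M.
Ksp = [Ce^3+][IO3^-]^3
Ksp = 1.28 × 10^-3 × (3.840 x 10^-3)^3 = 7.25 × 10^-11

Ksp ≈ 7.25 × 10^-11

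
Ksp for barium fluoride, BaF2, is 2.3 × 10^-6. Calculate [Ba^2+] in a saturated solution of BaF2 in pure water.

BaF2(s) ⇌ Ba^2+(aq) + 2 F^-(aq)
Ksp = [Ba^2+][F^-]^2
For each mole of BaF2 that dissolves: [Ba^2+] = s, [F^-] = 2s.
Substituting: Ksp = s(2s)^2 = 4s^3
Solving, s = (2.3 × 10^-6/4)^(1/3) = 8.32 × 10^-3 M
[Ba^2+] = s = 8.3 x 10^-3 M

8.3e-3 M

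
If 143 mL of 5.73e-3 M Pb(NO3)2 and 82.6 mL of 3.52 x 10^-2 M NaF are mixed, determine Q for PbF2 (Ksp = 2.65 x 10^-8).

Total volume = 143 + 82.6 = 225.6 mL.
[Pb^2+] = 5.73 × 10^-3 × (143/225.6) = 3.632 × 10^-3 M
[F^-] = 3.52 x 10^-2 × (82.6/225.6) = 1.289 × 10^-2 M
PbF2(s) <=> Pb^2+ + 2 F^-, so Q = [Pb^2+][F^-]^2
Q = (3.632 × 10^-3)(1.289 × 10^-2)^2 = 6.03 × 10^-7
Q > Ksp, so PbF2 will precipitate.

Q = 6.03 × 10^-7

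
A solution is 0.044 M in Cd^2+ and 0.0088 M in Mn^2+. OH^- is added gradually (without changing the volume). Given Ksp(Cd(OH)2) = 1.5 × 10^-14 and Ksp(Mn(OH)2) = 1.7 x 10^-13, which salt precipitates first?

Precipitation of each salt starts when its ion product equals its Ksp.
For Cd(OH)2: 1.5 × 10^-14 = 0.044 × [OH^-]^2  ⇒  [OH^-] = 5.8 x 10^-7 M.
For Mn(OH)2: 1.7 x 10^-13 = 0.0088 × [OH^-]^2  ⇒  [OH^-] = 4.4 × 10^-6 M.
The salt with the lower threshold [OH^-] precipitates first: Cd(OH)2.

Cd(OH)2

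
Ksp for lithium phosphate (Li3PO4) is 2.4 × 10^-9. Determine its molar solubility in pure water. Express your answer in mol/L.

s = 3.1e-3 M

Li3PO4(s) ⇌ 3 Li^+(aq) + PO4^3-(aq)
Ksp = [Li^+]^3[PO4^3-]
Let s = molar solubility. Then [Li^+] = 3s and [PO4^3-] = s.
Ksp = (3s)^3s = 27s^4
s = (2.4 × 10^-9 / 27)^(1/4) = 3.1 × 10^-3 M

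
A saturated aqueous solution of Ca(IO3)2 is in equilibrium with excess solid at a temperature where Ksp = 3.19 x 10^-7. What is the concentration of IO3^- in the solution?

Ca(IO3)2(s) ⇌ Ca^2+ + 2 IO3^-
Ksp = [Ca^2+][IO3^-]^2
If s mol/L of Ca(IO3)2 dissolves, [Ca^2+] = s and [IO3^-] = 2s.
So Ksp = s × (2s)^2 = 4s^3
s = (3.19 x 10^-7 / 4)^(1/3) = 4.304 x 10^-3 M
[IO3^-] = 2s = 8.61 × 10^-3 M

[IO3^-] ≈ 8.61 × 10^-3 M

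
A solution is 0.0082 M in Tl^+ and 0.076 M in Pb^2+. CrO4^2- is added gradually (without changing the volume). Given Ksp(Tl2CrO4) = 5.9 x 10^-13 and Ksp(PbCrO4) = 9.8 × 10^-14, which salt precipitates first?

PbCrO4

Each salt begins to precipitate when Q = Ksp, i.e. when [CrO4^2-] reaches its threshold.
For Tl2CrO4: 5.9 x 10^-13 = (0.0082)^2 × [CrO4^2-]  ⇒  [CrO4^2-] = 8.8 × 10^-9 M.
For PbCrO4: 9.8 × 10^-14 = 0.076 × [CrO4^2-]  ⇒  [CrO4^2-] = 1.3 x 10^-12 M.
The salt with the lower threshold [CrO4^2-] precipitates first: PbCrO4.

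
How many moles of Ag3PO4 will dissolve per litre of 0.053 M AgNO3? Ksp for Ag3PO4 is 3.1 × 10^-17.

2.1e-13 M

Ag3PO4(s) ⇌ 3 Ag^+ + PO4^3-
Ksp = [Ag^+]^3[PO4^3-]
Let s = moles of Ag3PO4 that dissolve per litre. [Ag^+] = 0.053 + 3s ≈ 0.053, [PO4^3-] = s (since Ag^+ from AgNO3 dominates).
Ksp ≈ (0.053)^3 × s
s = 2.1 × 10^-13 M
Check: 3s = 6.2 × 10^-13 ≪ 0.053, so the approximation is valid.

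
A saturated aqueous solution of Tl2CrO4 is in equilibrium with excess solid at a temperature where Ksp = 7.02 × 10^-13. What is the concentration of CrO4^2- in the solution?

Tl2CrO4(s) ⇌ 2 Tl^+(aq) + CrO4^2-(aq)
Ksp = [Tl^+]^2[CrO4^2-]
Let s = molar solubility. Then [Tl^+] = 2s and [CrO4^2-] = s.
Ksp = (2s)^2s = 4s^3
s = (7.02 × 10^-13 / 4)^(1/3) = 5.599 × 10^-5 M
[CrO4^2-] = s = 5.60 × 10^-5 M

5.60e-5 M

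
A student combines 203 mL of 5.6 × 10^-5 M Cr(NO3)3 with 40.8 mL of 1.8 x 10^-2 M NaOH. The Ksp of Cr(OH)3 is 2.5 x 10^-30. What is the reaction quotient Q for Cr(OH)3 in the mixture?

Total volume = 203 + 40.8 = 243.8 mL.
[Cr^3+] = 5.6 × 10^-5 × (203/243.8) = 4.66 x 10^-5 M
[OH^-] = 1.8 × 10^-2 × (40.8/243.8) = 3.01 × 10^-3 M
Cr(OH)3(s) ⇌ Cr^3+ + 3 OH^-, so Q = [Cr^3+][OH^-]^3
Q = (4.66 × 10^-5)(3.01 × 10^-3)^3 = 1.3 x 10^-12
Q > Ksp, so Cr(OH)3 will precipitate.

1.3e-12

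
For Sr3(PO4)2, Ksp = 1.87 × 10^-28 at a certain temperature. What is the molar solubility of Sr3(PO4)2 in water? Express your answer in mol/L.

s = 1.12 × 10^-6 M

Sr3(PO4)2(s) ⇌ 3 Sr^2+(aq) + 2 PO4^3-(aq)
Ksp = [Sr^2+]^3[PO4^3-]^2
If s mol/L of Sr3(PO4)2 dissolves, [Sr^2+] = 3s and [PO4^3-] = 2s.
Ksp = (3s)^3(2s)^2 = 108s^5
Solving, s = (1.87 × 10^-28/108)^(1/5) = 1.12 x 10^-6 M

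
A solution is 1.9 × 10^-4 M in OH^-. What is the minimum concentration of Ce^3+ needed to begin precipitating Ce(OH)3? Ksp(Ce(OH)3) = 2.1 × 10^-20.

[Ce^3+] ≈ 3.1 × 10^-9 M

Ce(OH)3(s) ⇌ Ce^3+ + 3 OH^-
Ksp = [Ce^3+][OH^-]^3
Precipitation begins when Q = Ksp. With [OH^-] = 1.9 × 10^-4 M:
2.1 × 10^-20 = (1.9 × 10^-4)^3 × [Ce^3+]
[Ce^3+] = (2.1 × 10^-20 / 6.86 × 10^-12) = 3.1 x 10^-9 M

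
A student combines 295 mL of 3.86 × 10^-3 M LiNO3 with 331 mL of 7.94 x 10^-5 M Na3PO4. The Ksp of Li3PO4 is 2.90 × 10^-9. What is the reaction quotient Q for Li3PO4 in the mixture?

Q = 2.53e-13

Total volume = 295 + 331 = 626 mL.
[Li^+] = 3.86 × 10^-3 × (295/626) = 1.819 x 10^-3 M
[PO4^3-] = 7.94 × 10^-5 × (331/626) = 4.198 × 10^-5 M
Li3PO4(s) ⇌ 3 Li^+(aq) + PO4^3-(aq), so Q = [Li^+]^3[PO4^3-]
Q = (1.819 × 10^-3)^3(4.198 x 10^-5) = 2.53 × 10^-13
Q < Ksp, so no precipitate of Li3PO4 forms.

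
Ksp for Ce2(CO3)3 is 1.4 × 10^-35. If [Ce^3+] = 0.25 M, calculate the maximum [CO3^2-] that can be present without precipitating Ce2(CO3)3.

Ce2(CO3)3(s) ⇌ 2 Ce^3+ + 3 CO3^2-
Ksp = [Ce^3+]^2[CO3^2-]^3
Precipitation begins when Q = Ksp. With [Ce^3+] = 0.25 M:
1.4 × 10^-35 = (0.25)^2 × [CO3^2-]^3
[CO3^2-] = (1.4 × 10^-35 / 6.25 × 10^-2)^(1/3) = 6.1 × 10^-12 M

[CO3^2-] = 6.1 × 10^-12 M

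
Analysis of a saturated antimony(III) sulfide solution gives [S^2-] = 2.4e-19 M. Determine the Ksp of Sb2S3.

Sb2S3(s) ⇌ 2 Sb^3+ + 3 S^2-
Stoichiometry gives [Sb^3+] = (2/3)[S^2-] = 1.60 x 10^-19 M.
Ksp = [Sb^3+]^2[S^2-]^3
Ksp = (1.60 × 10^-19)^2 × (2.4 × 10^-19)^3 = 3.5 × 10^-94

Ksp = 3.5 × 10^-94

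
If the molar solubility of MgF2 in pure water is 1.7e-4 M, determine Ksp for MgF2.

MgF2(s) ⇌ Mg^2+ + 2 F^-
For each mole of MgF2 that dissolves: [Mg^2+] = s, [F^-] = 2s.
Ksp = [Mg^2+][F^-]^2
So Ksp = s × (2s)^2 = 4s^3
Ksp = 4 × (1.7 × 10^-4)^3 = 2.0 × 10^-11

Ksp ≈ 2.0 × 10^-11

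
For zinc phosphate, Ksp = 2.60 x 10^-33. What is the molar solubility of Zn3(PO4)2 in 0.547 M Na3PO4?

s ≈ 6.85 × 10^-12 M

Zn3(PO4)2(s) ⇌ 3 Zn^2+(aq) + 2 PO4^3-(aq)
Ksp = [Zn^2+]^3[PO4^3-]^2
If s mol/L dissolves here, [Zn^2+] = 3s, [PO4^3-] = 0.547 + 2s ≈ 0.547 (since PO4^3- from Na3PO4 dominates).
Ksp ≈ (3s)^3 × (0.547)^2
s = 6.85 × 10^-12 M
Check: 2s = 1.4 x 10^-11 ≪ 0.547, so the approximation is valid.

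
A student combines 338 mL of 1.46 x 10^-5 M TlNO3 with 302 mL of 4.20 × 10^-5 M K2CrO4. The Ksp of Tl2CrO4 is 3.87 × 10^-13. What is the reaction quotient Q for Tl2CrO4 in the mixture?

Total volume = 338 + 302 = 640 mL.
[Tl^+] = 1.46 × 10^-5 × (338/640) = 7.711 × 10^-6 M
[CrO4^2-] = 4.20 x 10^-5 × (302/640) = 1.982 × 10^-5 M
Tl2CrO4(s) <=> 2 Tl^+(aq) + CrO4^2-(aq), so Q = [Tl^+]^2[CrO4^2-]
Q = (7.711 × 10^-6)^2(1.982 × 10^-5) = 1.18 x 10^-15
Q < Ksp, so no precipitate of Tl2CrO4 forms.

Q ≈ 1.18 × 10^-15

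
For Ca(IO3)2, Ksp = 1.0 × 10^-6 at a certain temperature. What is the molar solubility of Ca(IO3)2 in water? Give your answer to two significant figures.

s = 6.3e-3 M

Ca(IO3)2(s) ⇌ Ca^2+(aq) + 2 IO3^-(aq)
Ksp = [Ca^2+][IO3^-]^2
For each mole of Ca(IO3)2 that dissolves: [Ca^2+] = s, [IO3^-] = 2s.
Substituting: Ksp = s(2s)^2 = 4s^3
s = (1.0 × 10^-6 / 4)^(1/3) = 6.3 × 10^-3 M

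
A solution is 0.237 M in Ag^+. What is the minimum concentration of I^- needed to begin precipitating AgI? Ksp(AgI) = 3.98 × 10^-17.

AgI(s) ⇌ Ag^+ + I^-
Ksp = [Ag^+][I^-]
Precipitation begins when Q = Ksp. With [Ag^+] = 0.237 M:
3.98 × 10^-17 = (0.237) × [I^-]
[I^-] = (3.98 × 10^-17 / 2.37 x 10^-1) = 1.68 x 10^-16 M

1.68e-16 M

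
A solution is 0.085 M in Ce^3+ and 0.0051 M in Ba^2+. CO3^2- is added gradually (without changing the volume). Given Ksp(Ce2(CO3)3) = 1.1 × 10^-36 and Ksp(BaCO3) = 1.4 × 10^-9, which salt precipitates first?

Each salt begins to precipitate when Q = Ksp, i.e. when [CO3^2-] reaches its threshold.
For Ce2(CO3)3: 1.1 × 10^-36 = (0.085)^2 × [CO3^2-]^3  ⇒  [CO3^2-] = 5.3 × 10^-12 M.
For BaCO3: 1.4 × 10^-9 = 0.0051 × [CO3^2-]  ⇒  [CO3^2-] = 2.7 x 10^-7 M.
The salt with the lower threshold [CO3^2-] precipitates first: Ce2(CO3)3.

Ce2(CO3)3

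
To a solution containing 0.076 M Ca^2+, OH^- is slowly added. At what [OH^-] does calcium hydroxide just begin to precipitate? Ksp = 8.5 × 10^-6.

Ca(OH)2(s) <=> Ca^2+ + 2 OH^-
Ksp = [Ca^2+][OH^-]^2
Precipitation begins when Q = Ksp. With [Ca^2+] = 0.076 M:
8.5 × 10^-6 = (0.076) × [OH^-]^2
[OH^-] = (8.5 × 10^-6 / 7.6 × 10^-2)^(1/2) = 1.1 × 10^-2 M

[OH^-] ≈ 1.1e-2 M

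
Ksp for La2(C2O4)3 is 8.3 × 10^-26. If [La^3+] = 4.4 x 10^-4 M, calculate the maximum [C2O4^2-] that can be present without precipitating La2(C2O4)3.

[C2O4^2-] = 7.5 × 10^-7 M

La2(C2O4)3(s) ⇌ 2 La^3+(aq) + 3 C2O4^2-(aq)
Ksp = [La^3+]^2[C2O4^2-]^3
Precipitation begins when Q = Ksp. With [La^3+] = 4.4 x 10^-4 M:
8.3 × 10^-26 = (4.4 x 10^-4)^2 × [C2O4^2-]^3
[C2O4^2-] = (8.3 × 10^-26 / 1.94 × 10^-7)^(1/3) = 7.5 × 10^-7 M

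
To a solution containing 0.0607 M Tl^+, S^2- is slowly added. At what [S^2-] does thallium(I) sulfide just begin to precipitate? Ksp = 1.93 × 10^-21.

Tl2S(s) ⇌ 2 Tl^+ + S^2-
Ksp = [Tl^+]^2[S^2-]
Precipitation begins when Q = Ksp. With [Tl^+] = 0.0607 M:
1.93 × 10^-21 = (0.0607)^2 × [S^2-]
[S^2-] = (1.93 × 10^-21 / 3.684 × 10^-3) = 5.24 × 10^-19 M

5.24 × 10^-19 M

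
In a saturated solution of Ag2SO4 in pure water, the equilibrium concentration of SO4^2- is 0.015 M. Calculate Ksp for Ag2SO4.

Ksp = 1.4 x 10^-5

Ag2SO4(s) ⇌ 2 Ag^+ + SO4^2-
Stoichiometry gives [Ag^+] = (2/1)[SO4^2-] = 3.00 x 10^-2 M.
Ksp = [Ag^+]^2[SO4^2-]
Ksp = (3.00 × 10^-2)^2 × 1.5 × 10^-2 = 1.4 x 10^-5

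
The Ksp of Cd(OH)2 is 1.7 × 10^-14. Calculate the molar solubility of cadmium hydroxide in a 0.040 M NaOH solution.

Cd(OH)2(s) ⇌ Cd^2+(aq) + 2 OH^-(aq)
Ksp = [Cd^2+][OH^-]^2
If s mol/L dissolves here, [Cd^2+] = s, [OH^-] = 0.040 + 2s ≈ 0.040 (Ksp is small, so little additional dissolves).
Ksp ≈ s × (0.040)^2
s = 1.1 × 10^-11 M
Check: 2s = 2.1 x 10^-11 ≪ 0.040, so the approximation is valid.

s ≈ 1.1 × 10^-11 M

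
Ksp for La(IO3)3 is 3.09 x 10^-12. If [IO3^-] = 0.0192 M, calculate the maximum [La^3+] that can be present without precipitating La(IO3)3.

La(IO3)3(s) ⇌ La^3+(aq) + 3 IO3^-(aq)
Ksp = [La^3+][IO3^-]^3
Precipitation begins when Q = Ksp. With [IO3^-] = 0.0192 M:
3.09 x 10^-12 = (0.0192)^3 × [La^3+]
[La^3+] = (3.09 x 10^-12 / 7.078 × 10^-6) = 4.37 × 10^-7 M

[La^3+] = 4.37e-7 M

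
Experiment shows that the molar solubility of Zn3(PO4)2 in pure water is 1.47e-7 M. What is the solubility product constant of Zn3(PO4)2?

Ksp = 7.41 × 10^-33

Zn3(PO4)2(s) ⇌ 3 Zn^2+ + 2 PO4^3-
With molar solubility s: [Zn^2+] = 3s, [PO4^3-] = 2s.
Ksp = [Zn^2+]^3[PO4^3-]^2
Ksp = (3s)^3(2s)^2 = 108s^5
With s = 1.47 × 10^-7: Ksp = 7.41 × 10^-33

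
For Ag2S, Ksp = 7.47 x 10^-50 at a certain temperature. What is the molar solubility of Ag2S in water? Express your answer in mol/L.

Ag2S(s) ⇌ 2 Ag^+(aq) + S^2-(aq)
Ksp = [Ag^+]^2[S^2-]
With molar solubility s: [Ag^+] = 2s, [S^2-] = s.
So Ksp = (2s)^2 × s = 4s^3
s = (7.47 x 10^-50 / 4)^(1/3) = 2.65 x 10^-17 M

s ≈ 2.65e-17 M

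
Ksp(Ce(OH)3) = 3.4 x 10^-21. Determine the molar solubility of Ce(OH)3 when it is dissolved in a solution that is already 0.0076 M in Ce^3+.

s ≈ 2.5e-7 M

Ce(OH)3(s) ⇌ Ce^3+ + 3 OH^-
Ksp = [Ce^3+][OH^-]^3
Let s be the molar solubility in this solution. [Ce^3+] = 0.0076 + s ≈ 0.0076, [OH^-] = 3s (common-ion effect: Ce^3+ is already 0.0076 M).
Ksp ≈ 0.0076 × (3s)^3
s = 2.5 × 10^-7 M
Check: s = 2.5 x 10^-7 ≪ 0.0076, so the approximation is valid.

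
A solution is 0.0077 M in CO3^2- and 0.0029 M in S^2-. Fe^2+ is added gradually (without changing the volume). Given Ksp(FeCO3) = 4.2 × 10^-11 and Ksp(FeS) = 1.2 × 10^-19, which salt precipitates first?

FeS

Precipitation of each salt starts when its ion product equals its Ksp.
For FeCO3: 4.2 × 10^-11 = 0.0077 × [Fe^2+]  ⇒  [Fe^2+] = 5.5 × 10^-9 M.
For FeS: 1.2 × 10^-19 = 0.0029 × [Fe^2+]  ⇒  [Fe^2+] = 4.1 × 10^-17 M.
The salt with the lower threshold [Fe^2+] precipitates first: FeS.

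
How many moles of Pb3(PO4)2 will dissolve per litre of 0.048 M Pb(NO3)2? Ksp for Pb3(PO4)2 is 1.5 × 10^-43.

Pb3(PO4)2(s) <=> 3 Pb^2+(aq) + 2 PO4^3-(aq)
Ksp = [Pb^2+]^3[PO4^3-]^2
Let s be the molar solubility in this solution. [Pb^2+] = 0.048 + 3s ≈ 0.048, [PO4^3-] = 2s (common-ion effect: Pb^2+ is already 0.048 M).
Ksp ≈ (0.048)^3 × (2s)^2
s = 1.8 × 10^-20 M
Check: 3s = 5.5 x 10^-20 ≪ 0.048, so the approximation is valid.

s = 1.8 x 10^-20 M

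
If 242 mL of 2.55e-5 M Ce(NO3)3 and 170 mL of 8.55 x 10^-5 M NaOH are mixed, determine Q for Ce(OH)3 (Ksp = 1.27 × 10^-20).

Total volume = 242 + 170 = 412 mL.
[Ce^3+] = 2.55 × 10^-5 × (242/412) = 1.498 x 10^-5 M
[OH^-] = 8.55 × 10^-5 × (170/412) = 3.528 x 10^-5 M
Ce(OH)3(s) <=> Ce^3+ + 3 OH^-, so Q = [Ce^3+][OH^-]^3
Q = (1.498 x 10^-5)(3.528 × 10^-5)^3 = 6.58 × 10^-19
Q > Ksp, so Ce(OH)3 will precipitate.

6.58 × 10^-19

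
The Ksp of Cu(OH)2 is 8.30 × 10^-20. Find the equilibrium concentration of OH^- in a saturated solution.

[OH^-] = 5.50 × 10^-7 M

Cu(OH)2(s) <=> Cu^2+(aq) + 2 OH^-(aq)
Ksp = [Cu^2+][OH^-]^2
For each mole of Cu(OH)2 that dissolves: [Cu^2+] = s, [OH^-] = 2s.
So Ksp = s × (2s)^2 = 4s^3
s = (8.30 × 10^-20 / 4)^(1/3) = 2.748 × 10^-7 M
[OH^-] = 2s = 5.50 × 10^-7 M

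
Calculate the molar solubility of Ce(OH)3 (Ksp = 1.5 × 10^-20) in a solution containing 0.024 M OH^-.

Ce(OH)3(s) <=> Ce^3+ + 3 OH^-
Ksp = [Ce^3+][OH^-]^3
If s mol/L dissolves here, [Ce^3+] = s, [OH^-] = 0.024 + 3s ≈ 0.024 (Ksp is small, so little additional dissolves).
Ksp ≈ s × (0.024)^3
s = 1.1 × 10^-15 M
Check: 3s = 3.3 x 10^-15 ≪ 0.024, so the approximation is valid.

s ≈ 1.1 × 10^-15 M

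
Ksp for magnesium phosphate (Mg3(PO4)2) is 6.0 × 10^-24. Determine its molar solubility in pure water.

Mg3(PO4)2(s) ⇌ 3 Mg^2+(aq) + 2 PO4^3-(aq)
Ksp = [Mg^2+]^3[PO4^3-]^2
For each mole of Mg3(PO4)2 that dissolves: [Mg^2+] = 3s, [PO4^3-] = 2s.
So Ksp = (3s)^3 × (2s)^2 = 108s^5
Solving, s = (6.0 × 10^-24/108)^(1/5) = 8.9 × 10^-6 M

s ≈ 8.9e-6 M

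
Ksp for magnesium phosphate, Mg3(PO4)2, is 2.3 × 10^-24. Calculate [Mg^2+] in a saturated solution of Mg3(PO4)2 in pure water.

[Mg^2+] = 2.2 × 10^-5 M

Mg3(PO4)2(s) ⇌ 3 Mg^2+ + 2 PO4^3-
Ksp = [Mg^2+]^3[PO4^3-]^2
With molar solubility s: [Mg^2+] = 3s, [PO4^3-] = 2s.
So Ksp = (3s)^3 × (2s)^2 = 108s^5
s = (2.3 × 10^-24 / 108)^(1/5) = 7.34 × 10^-6 M
[Mg^2+] = 3s = 2.2 × 10^-5 M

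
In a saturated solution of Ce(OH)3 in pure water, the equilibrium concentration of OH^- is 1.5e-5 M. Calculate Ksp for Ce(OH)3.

Ce(OH)3(s) <=> Ce^3+(aq) + 3 OH^-(aq)
Stoichiometry gives [Ce^3+] = (1/3)[OH^-] = 5.00 × 10^-6 M.
Ksp = [Ce^3+][OH^-]^3
Ksp = 5.00 × 10^-6 × (1.5 × 10^-5)^3 = 1.7 × 10^-20

1.7e-20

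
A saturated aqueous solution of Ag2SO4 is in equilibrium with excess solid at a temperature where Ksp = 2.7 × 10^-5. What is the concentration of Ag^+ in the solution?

3.8 × 10^-2 M

Ag2SO4(s) ⇌ 2 Ag^+ + SO4^2-
Ksp = [Ag^+]^2[SO4^2-]
With molar solubility s: [Ag^+] = 2s, [SO4^2-] = s.
So Ksp = (2s)^2 × s = 4s^3
s^3 = 2.7 × 10^-5 / 4, so s = 1.89 x 10^-2 M
[Ag^+] = 2s = 3.8 × 10^-2 M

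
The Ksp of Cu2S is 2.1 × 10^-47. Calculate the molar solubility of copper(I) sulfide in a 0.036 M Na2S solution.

Cu2S(s) ⇌ 2 Cu^+(aq) + S^2-(aq)
Ksp = [Cu^+]^2[S^2-]
If s mol/L dissolves here, [Cu^+] = 2s, [S^2-] = 0.036 + s ≈ 0.036 (common-ion effect: S^2- is already 0.036 M).
Ksp ≈ (2s)^2 × 0.036
s = 1.2 x 10^-23 M
Check: s = 1.2 × 10^-23 ≪ 0.036, so the approximation is valid.

1.2 × 10^-23 M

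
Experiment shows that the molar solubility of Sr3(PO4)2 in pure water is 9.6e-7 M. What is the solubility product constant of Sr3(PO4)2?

8.8e-29

Sr3(PO4)2(s) ⇌ 3 Sr^2+ + 2 PO4^3-
If s mol/L of Sr3(PO4)2 dissolves, [Sr^2+] = 3s and [PO4^3-] = 2s.
Ksp = [Sr^2+]^3[PO4^3-]^2
Ksp = (3s)^3(2s)^2 = 108s^5
With s = 9.6 × 10^-7: Ksp = 8.8 × 10^-29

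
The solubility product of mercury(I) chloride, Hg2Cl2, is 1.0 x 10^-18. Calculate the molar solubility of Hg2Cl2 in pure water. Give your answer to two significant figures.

s ≈ 6.3e-7 M

Hg2Cl2(s) ⇌ Hg2^2+(aq) + 2 Cl^-(aq)
Ksp = [Hg2^2+][Cl^-]^2
For each mole of Hg2Cl2 that dissolves: [Hg2^2+] = s, [Cl^-] = 2s.
So Ksp = s × (2s)^2 = 4s^3
Solving, s = (1.0 x 10^-18/4)^(1/3) = 6.3 x 10^-7 M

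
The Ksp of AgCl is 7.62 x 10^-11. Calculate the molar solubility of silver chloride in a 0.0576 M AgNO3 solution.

1.32 × 10^-9 M

AgCl(s) <=> Ag^+(aq) + Cl^-(aq)
Ksp = [Ag^+][Cl^-]
Let s = moles of AgCl that dissolve per litre. [Ag^+] = 0.0576 + s ≈ 0.0576, [Cl^-] = s (common-ion effect: Ag^+ is already 0.0576 M).
Ksp ≈ 0.0576 × s
s = 1.32 x 10^-9 M
Check: s = 1.3 x 10^-9 ≪ 0.0576, so the approximation is valid.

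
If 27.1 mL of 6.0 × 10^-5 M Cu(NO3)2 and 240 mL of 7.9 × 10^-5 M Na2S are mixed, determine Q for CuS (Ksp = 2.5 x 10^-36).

Q = 4.3 × 10^-10

Total volume = 27.1 + 240 = 267.1 mL.
[Cu^2+] = 6.0 × 10^-5 × (27.1/267.1) = 6.09 × 10^-6 M
[S^2-] = 7.9 × 10^-5 × (240/267.1) = 7.10 × 10^-5 M
CuS(s) ⇌ Cu^2+(aq) + S^2-(aq), so Q = [Cu^2+][S^2-]
Q = (6.09 × 10^-6)(7.10 x 10^-5) = 4.3 x 10^-10
Q > Ksp, so CuS will precipitate.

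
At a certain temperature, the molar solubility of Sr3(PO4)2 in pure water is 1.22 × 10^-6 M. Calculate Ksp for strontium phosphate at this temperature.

Sr3(PO4)2(s) ⇌ 3 Sr^2+ + 2 PO4^3-
Let s = molar solubility. Then [Sr^2+] = 3s and [PO4^3-] = 2s.
Ksp = [Sr^2+]^3[PO4^3-]^2
Ksp = (3s)^3(2s)^2 = 108s^5
With s = 1.22 × 10^-6: Ksp = 2.92 × 10^-28

Ksp ≈ 2.92 × 10^-28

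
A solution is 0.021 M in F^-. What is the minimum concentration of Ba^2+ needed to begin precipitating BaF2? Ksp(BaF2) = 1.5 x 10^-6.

[Ba^2+] ≈ 3.4e-3 M

BaF2(s) <=> Ba^2+ + 2 F^-
Ksp = [Ba^2+][F^-]^2
Precipitation begins when Q = Ksp. With [F^-] = 0.021 M:
1.5 x 10^-6 = (0.021)^2 × [Ba^2+]
[Ba^2+] = (1.5 x 10^-6 / 4.41 × 10^-4) = 3.4 × 10^-3 M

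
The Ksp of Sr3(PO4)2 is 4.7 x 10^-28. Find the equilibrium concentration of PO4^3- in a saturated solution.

[PO4^3-] = 2.7e-6 M

Sr3(PO4)2(s) ⇌ 3 Sr^2+(aq) + 2 PO4^3-(aq)
Ksp = [Sr^2+]^3[PO4^3-]^2
For each mole of Sr3(PO4)2 that dissolves: [Sr^2+] = 3s, [PO4^3-] = 2s.
Ksp = (3s)^3(2s)^2 = 108s^5
s = (4.7 x 10^-28 / 108)^(1/5) = 1.34 × 10^-6 M
[PO4^3-] = 2s = 2.7 × 10^-6 M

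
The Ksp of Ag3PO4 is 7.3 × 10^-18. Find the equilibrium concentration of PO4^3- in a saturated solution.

2.3 × 10^-5 M

Ag3PO4(s) ⇌ 3 Ag^+ + PO4^3-
Ksp = [Ag^+]^3[PO4^3-]
For each mole of Ag3PO4 that dissolves: [Ag^+] = 3s, [PO4^3-] = s.
So Ksp = (3s)^3 × s = 27s^4
Solving, s = (7.3 × 10^-18/27)^(1/4) = 2.28 × 10^-5 M
[PO4^3-] = s = 2.3 × 10^-5 M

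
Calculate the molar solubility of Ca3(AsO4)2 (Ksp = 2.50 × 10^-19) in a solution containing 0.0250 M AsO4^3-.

s ≈ 2.46 × 10^-6 M

Ca3(AsO4)2(s) <=> 3 Ca^2+ + 2 AsO4^3-
Ksp = [Ca^2+]^3[AsO4^3-]^2
Let s be the molar solubility in this solution. [Ca^2+] = 3s, [AsO4^3-] = 0.0250 + 2s ≈ 0.0250 (since the AsO4^3- already present dominates).
Ksp ≈ (3s)^3 × (0.0250)^2
s = 2.46 × 10^-6 M
Check: 2s = 4.9 × 10^-6 ≪ 0.0250, so the approximation is valid.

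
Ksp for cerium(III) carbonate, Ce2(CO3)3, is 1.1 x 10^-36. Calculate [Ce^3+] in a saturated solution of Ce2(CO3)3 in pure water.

Ce2(CO3)3(s) ⇌ 2 Ce^3+ + 3 CO3^2-
Ksp = [Ce^3+]^2[CO3^2-]^3
With molar solubility s: [Ce^3+] = 2s, [CO3^2-] = 3s.
So Ksp = (2s)^2 × (3s)^3 = 108s^5
s^5 = 1.1 x 10^-36 / 108, so s = 2.52 × 10^-8 M
[Ce^3+] = 2s = 5.0 × 10^-8 M

[Ce^3+] ≈ 5.0 x 10^-8 M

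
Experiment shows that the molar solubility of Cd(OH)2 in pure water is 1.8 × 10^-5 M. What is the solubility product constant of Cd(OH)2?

Cd(OH)2(s) <=> Cd^2+(aq) + 2 OH^-(aq)
If s mol/L of Cd(OH)2 dissolves, [Cd^2+] = s and [OH^-] = 2s.
Ksp = [Cd^2+][OH^-]^2
Ksp = s(2s)^2 = 4s^3
Ksp = 4 × (1.8 × 10^-5)^3 = 2.3 × 10^-14

Ksp ≈ 2.3 × 10^-14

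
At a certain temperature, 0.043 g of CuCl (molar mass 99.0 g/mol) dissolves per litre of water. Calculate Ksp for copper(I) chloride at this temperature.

Molar solubility s = (4.3 × 10^-2 g/L) / (99.0 g/mol) = 4.34 × 10^-4 M.
CuCl(s) ⇌ Cu^+(aq) + Cl^-(aq)
With molar solubility s: [Cu^+] = s, [Cl^-] = s.
Ksp = [Cu^+][Cl^-]
Ksp = (s)(s) = s^2
Ksp = (4.34 × 10^-4)^2 = 1.9 × 10^-7

Ksp = 1.9e-7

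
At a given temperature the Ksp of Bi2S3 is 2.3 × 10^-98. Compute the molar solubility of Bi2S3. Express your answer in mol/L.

Bi2S3(s) ⇌ 2 Bi^3+(aq) + 3 S^2-(aq)
Ksp = [Bi^3+]^2[S^2-]^3
For each mole of Bi2S3 that dissolves: [Bi^3+] = 2s, [S^2-] = 3s.
Substituting: Ksp = (2s)^2(3s)^3 = 108s^5
Solving, s = (2.3 × 10^-98/108)^(1/5) = 1.2 × 10^-20 M

s ≈ 1.2 × 10^-20 M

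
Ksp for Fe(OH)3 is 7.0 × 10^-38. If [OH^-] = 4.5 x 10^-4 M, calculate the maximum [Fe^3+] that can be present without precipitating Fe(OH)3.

7.7 × 10^-28 M

Fe(OH)3(s) ⇌ Fe^3+(aq) + 3 OH^-(aq)
Ksp = [Fe^3+][OH^-]^3
Precipitation begins when Q = Ksp. With [OH^-] = 4.5 x 10^-4 M:
7.0 × 10^-38 = (4.5 x 10^-4)^3 × [Fe^3+]
[Fe^3+] = (7.0 × 10^-38 / 9.11 × 10^-11) = 7.7 x 10^-28 M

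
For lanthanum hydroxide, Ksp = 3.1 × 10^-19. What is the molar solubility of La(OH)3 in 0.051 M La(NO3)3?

s = 6.1e-7 M

La(OH)3(s) ⇌ La^3+(aq) + 3 OH^-(aq)
Ksp = [La^3+][OH^-]^3
Let s be the molar solubility in this solution. [La^3+] = 0.051 + s ≈ 0.051, [OH^-] = 3s (common-ion effect: La^3+ is already 0.051 M).
Ksp ≈ 0.051 × (3s)^3
s = 6.1 × 10^-7 M
Check: s = 6.1 × 10^-7 ≪ 0.051, so the approximation is valid.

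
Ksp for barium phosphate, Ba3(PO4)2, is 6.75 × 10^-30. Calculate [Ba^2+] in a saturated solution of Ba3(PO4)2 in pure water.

Ba3(PO4)2(s) <=> 3 Ba^2+(aq) + 2 PO4^3-(aq)
Ksp = [Ba^2+]^3[PO4^3-]^2
With molar solubility s: [Ba^2+] = 3s, [PO4^3-] = 2s.
Substituting: Ksp = (3s)^3(2s)^2 = 108s^5
s = (6.75 × 10^-30 / 108)^(1/5) = 5.743 x 10^-7 M
[Ba^2+] = 3s = 1.72 × 10^-6 M

1.72 × 10^-6 M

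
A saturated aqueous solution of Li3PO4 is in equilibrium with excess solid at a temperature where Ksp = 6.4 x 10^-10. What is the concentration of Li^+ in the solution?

Li3PO4(s) ⇌ 3 Li^+ + PO4^3-
Ksp = [Li^+]^3[PO4^3-]
With molar solubility s: [Li^+] = 3s, [PO4^3-] = s.
Ksp = (3s)^3s = 27s^4
s = (6.4 x 10^-10 / 27)^(1/4) = 2.21 × 10^-3 M
[Li^+] = 3s = 6.6 x 10^-3 M

6.6 x 10^-3 M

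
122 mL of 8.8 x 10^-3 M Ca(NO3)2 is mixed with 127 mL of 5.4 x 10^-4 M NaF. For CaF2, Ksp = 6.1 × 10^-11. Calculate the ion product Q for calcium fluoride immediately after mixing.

Total volume = 122 + 127 = 249 mL.
[Ca^2+] = 8.8 x 10^-3 × (122/249) = 4.31 × 10^-3 M
[F^-] = 5.4 x 10^-4 × (127/249) = 2.75 x 10^-4 M
CaF2(s) <=> Ca^2+ + 2 F^-, so Q = [Ca^2+][F^-]^2
Q = (4.31 × 10^-3)(2.75 × 10^-4)^2 = 3.3 x 10^-10
Q > Ksp, so CaF2 will precipitate.

Q ≈ 3.3 × 10^-10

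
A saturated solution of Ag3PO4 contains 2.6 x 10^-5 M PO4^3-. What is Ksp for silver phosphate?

Ksp = 1.2 x 10^-17

Ag3PO4(s) ⇌ 3 Ag^+(aq) + PO4^3-(aq)
Stoichiometry gives [Ag^+] = (3/1)[PO4^3-] = 7.80 × 10^-5 M.
Ksp = [Ag^+]^3[PO4^3-]
Ksp = (7.80 × 10^-5)^3 × 2.6 x 10^-5 = 1.2 × 10^-17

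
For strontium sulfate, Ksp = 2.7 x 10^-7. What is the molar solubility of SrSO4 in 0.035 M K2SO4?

s ≈ 7.7 × 10^-6 M

SrSO4(s) ⇌ Sr^2+(aq) + SO4^2-(aq)
Ksp = [Sr^2+][SO4^2-]
Let s be the molar solubility in this solution. [Sr^2+] = s, [SO4^2-] = 0.035 + s ≈ 0.035 (common-ion effect: SO4^2- is already 0.035 M).
Ksp ≈ s × 0.035
s = 7.7 x 10^-6 M
Check: s = 7.7 × 10^-6 ≪ 0.035, so the approximation is valid.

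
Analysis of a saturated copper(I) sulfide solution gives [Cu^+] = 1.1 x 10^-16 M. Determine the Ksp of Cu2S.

6.7 x 10^-49

Cu2S(s) ⇌ 2 Cu^+ + S^2-
Stoichiometry gives [S^2-] = (1/2)[Cu^+] = 5.50 × 10^-17 M.
Ksp = [Cu^+]^2[S^2-]
Ksp = (1.1 × 10^-16)^2 × 5.50 × 10^-17 = 6.7 x 10^-49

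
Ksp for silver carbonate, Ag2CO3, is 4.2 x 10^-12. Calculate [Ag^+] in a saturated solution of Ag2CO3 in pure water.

Ag2CO3(s) ⇌ 2 Ag^+ + CO3^2-
Ksp = [Ag^+]^2[CO3^2-]
For each mole of Ag2CO3 that dissolves: [Ag^+] = 2s, [CO3^2-] = s.
So Ksp = (2s)^2 × s = 4s^3
Solving, s = (4.2 x 10^-12/4)^(1/3) = 1.02 × 10^-4 M
[Ag^+] = 2s = 2.0 × 10^-4 M

[Ag^+] = 2.0 × 10^-4 M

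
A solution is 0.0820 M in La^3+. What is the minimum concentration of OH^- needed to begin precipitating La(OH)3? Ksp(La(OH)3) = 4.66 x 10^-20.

[OH^-] ≈ 8.28 × 10^-7 M

La(OH)3(s) ⇌ La^3+(aq) + 3 OH^-(aq)
Ksp = [La^3+][OH^-]^3
Precipitation begins when Q = Ksp. With [La^3+] = 0.0820 M:
4.66 x 10^-20 = (0.0820) × [OH^-]^3
[OH^-] = (4.66 x 10^-20 / 8.20 × 10^-2)^(1/3) = 8.28 x 10^-7 M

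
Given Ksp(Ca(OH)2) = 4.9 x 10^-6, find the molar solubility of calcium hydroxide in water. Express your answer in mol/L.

s ≈ 1.1e-2 M

Ca(OH)2(s) ⇌ Ca^2+(aq) + 2 OH^-(aq)
Ksp = [Ca^2+][OH^-]^2
If s mol/L of Ca(OH)2 dissolves, [Ca^2+] = s and [OH^-] = 2s.
Substituting: Ksp = s(2s)^2 = 4s^3
s^3 = 4.9 x 10^-6 / 4, so s = 1.1 × 10^-2 M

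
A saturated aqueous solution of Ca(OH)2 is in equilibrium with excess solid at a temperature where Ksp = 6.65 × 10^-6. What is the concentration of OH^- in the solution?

[OH^-] = 0.0237 M

Ca(OH)2(s) ⇌ Ca^2+(aq) + 2 OH^-(aq)
Ksp = [Ca^2+][OH^-]^2
With molar solubility s: [Ca^2+] = s, [OH^-] = 2s.
So Ksp = s × (2s)^2 = 4s^3
s^3 = 6.65 × 10^-6 / 4, so s = 1.185 × 10^-2 M
[OH^-] = 2s = 2.37 × 10^-2 M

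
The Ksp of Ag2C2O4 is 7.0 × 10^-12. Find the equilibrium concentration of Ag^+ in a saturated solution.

2.4 × 10^-4 M

Ag2C2O4(s) ⇌ 2 Ag^+(aq) + C2O4^2-(aq)
Ksp = [Ag^+]^2[C2O4^2-]
For each mole of Ag2C2O4 that dissolves: [Ag^+] = 2s, [C2O4^2-] = s.
Ksp = (2s)^2s = 4s^3
Solving, s = (7.0 × 10^-12/4)^(1/3) = 1.21 × 10^-4 M
[Ag^+] = 2s = 2.4 x 10^-4 M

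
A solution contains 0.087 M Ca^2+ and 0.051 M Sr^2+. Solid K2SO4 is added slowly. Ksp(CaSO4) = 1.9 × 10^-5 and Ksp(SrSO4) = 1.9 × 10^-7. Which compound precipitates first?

SrSO4

Precipitation of each salt starts when its ion product equals its Ksp.
For CaSO4: 1.9 × 10^-5 = 0.087 × [SO4^2-]  ⇒  [SO4^2-] = 2.2 x 10^-4 M.
For SrSO4: 1.9 × 10^-7 = 0.051 × [SO4^2-]  ⇒  [SO4^2-] = 3.7 x 10^-6 M.
The salt with the lower threshold [SO4^2-] precipitates first: SrSO4.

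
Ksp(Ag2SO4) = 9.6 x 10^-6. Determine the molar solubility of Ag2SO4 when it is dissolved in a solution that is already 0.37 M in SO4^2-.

Ag2SO4(s) ⇌ 2 Ag^+(aq) + SO4^2-(aq)
Ksp = [Ag^+]^2[SO4^2-]
If s mol/L dissolves here, [Ag^+] = 2s, [SO4^2-] = 0.37 + s ≈ 0.37 (since the SO4^2- already present dominates).
Ksp ≈ (2s)^2 × 0.37
s = 2.5 × 10^-3 M
Check: s = 2.5 × 10^-3 ≪ 0.37, so the approximation is valid.

2.5e-3 M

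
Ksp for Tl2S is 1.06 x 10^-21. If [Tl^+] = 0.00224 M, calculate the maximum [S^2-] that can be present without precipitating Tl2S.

Tl2S(s) <=> 2 Tl^+ + S^2-
Ksp = [Tl^+]^2[S^2-]
Precipitation begins when Q = Ksp. With [Tl^+] = 0.00224 M:
1.06 x 10^-21 = (0.00224)^2 × [S^2-]
[S^2-] = (1.06 x 10^-21 / 5.018 × 10^-6) = 2.11 × 10^-16 M

[S^2-] ≈ 2.11 × 10^-16 M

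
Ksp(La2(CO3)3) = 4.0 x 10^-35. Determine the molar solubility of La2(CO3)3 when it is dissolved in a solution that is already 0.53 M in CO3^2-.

s = 8.2e-18 M

La2(CO3)3(s) ⇌ 2 La^3+ + 3 CO3^2-
Ksp = [La^3+]^2[CO3^2-]^3
Let s be the molar solubility in this solution. [La^3+] = 2s, [CO3^2-] = 0.53 + 3s ≈ 0.53 (Ksp is small, so little additional dissolves).
Ksp ≈ (2s)^2 × (0.53)^3
s = 8.2 x 10^-18 M
Check: 3s = 2.5 × 10^-17 ≪ 0.53, so the approximation is valid.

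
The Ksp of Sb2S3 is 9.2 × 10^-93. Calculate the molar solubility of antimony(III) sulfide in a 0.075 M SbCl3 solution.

Sb2S3(s) <=> 2 Sb^3+ + 3 S^2-
Ksp = [Sb^3+]^2[S^2-]^3
If s mol/L dissolves here, [Sb^3+] = 0.075 + 2s ≈ 0.075, [S^2-] = 3s (since Sb^3+ from SbCl3 dominates).
Ksp ≈ (0.075)^2 × (3s)^3
s = 3.9 × 10^-31 M
Check: 2s = 7.9 × 10^-31 ≪ 0.075, so the approximation is valid.

s ≈ 3.9e-31 M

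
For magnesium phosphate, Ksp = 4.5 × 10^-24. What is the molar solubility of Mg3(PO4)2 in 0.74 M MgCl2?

Mg3(PO4)2(s) ⇌ 3 Mg^2+(aq) + 2 PO4^3-(aq)
Ksp = [Mg^2+]^3[PO4^3-]^2
Let s be the molar solubility in this solution. [Mg^2+] = 0.74 + 3s ≈ 0.74, [PO4^3-] = 2s (common-ion effect: Mg^2+ is already 0.74 M).
Ksp ≈ (0.74)^3 × (2s)^2
s = 1.7 × 10^-12 M
Check: 3s = 5.0 × 10^-12 ≪ 0.74, so the approximation is valid.

s ≈ 1.7 × 10^-12 M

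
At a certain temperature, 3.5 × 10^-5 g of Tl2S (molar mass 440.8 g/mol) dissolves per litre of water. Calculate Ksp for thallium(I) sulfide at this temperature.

Molar solubility s = (3.5 × 10^-5 g/L) / (440.8 g/mol) = 7.94 x 10^-8 M.
Tl2S(s) ⇌ 2 Tl^+(aq) + S^2-(aq)
For each mole of Tl2S that dissolves: [Tl^+] = 2s, [S^2-] = s.
Ksp = [Tl^+]^2[S^2-]
So Ksp = (2s)^2 × s = 4s^3
Ksp = 4 × (7.94 x 10^-8)^3 = 2.0 × 10^-21

Ksp = 2.0 × 10^-21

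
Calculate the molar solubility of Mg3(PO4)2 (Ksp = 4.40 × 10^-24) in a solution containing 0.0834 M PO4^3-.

s ≈ 2.86 × 10^-8 M

Mg3(PO4)2(s) <=> 3 Mg^2+ + 2 PO4^3-
Ksp = [Mg^2+]^3[PO4^3-]^2
If s mol/L dissolves here, [Mg^2+] = 3s, [PO4^3-] = 0.0834 + 2s ≈ 0.0834 (common-ion effect: PO4^3- is already 0.0834 M).
Ksp ≈ (3s)^3 × (0.0834)^2
s = 2.86 × 10^-8 M
Check: 2s = 5.7 × 10^-8 ≪ 0.0834, so the approximation is valid.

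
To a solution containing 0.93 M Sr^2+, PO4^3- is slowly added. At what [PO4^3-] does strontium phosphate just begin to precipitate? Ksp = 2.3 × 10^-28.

Sr3(PO4)2(s) ⇌ 3 Sr^2+(aq) + 2 PO4^3-(aq)
Ksp = [Sr^2+]^3[PO4^3-]^2
Precipitation begins when Q = Ksp. With [Sr^2+] = 0.93 M:
2.3 × 10^-28 = (0.93)^3 × [PO4^3-]^2
[PO4^3-] = (2.3 × 10^-28 / 8.04 × 10^-1)^(1/2) = 1.7 × 10^-14 M

[PO4^3-] = 1.7 x 10^-14 M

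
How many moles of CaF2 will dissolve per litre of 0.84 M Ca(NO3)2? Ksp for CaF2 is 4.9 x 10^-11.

CaF2(s) ⇌ Ca^2+(aq) + 2 F^-(aq)
Ksp = [Ca^2+][F^-]^2
Let s be the molar solubility in this solution. [Ca^2+] = 0.84 + s ≈ 0.84, [F^-] = 2s (common-ion effect: Ca^2+ is already 0.84 M).
Ksp ≈ 0.84 × (2s)^2
s = 3.8 × 10^-6 M
Check: s = 3.8 × 10^-6 ≪ 0.84, so the approximation is valid.

s = 3.8 × 10^-6 M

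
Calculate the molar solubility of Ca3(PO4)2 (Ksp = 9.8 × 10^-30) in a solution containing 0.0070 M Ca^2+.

s = 2.7 × 10^-12 M

Ca3(PO4)2(s) ⇌ 3 Ca^2+ + 2 PO4^3-
Ksp = [Ca^2+]^3[PO4^3-]^2
Let s = moles of Ca3(PO4)2 that dissolve per litre. [Ca^2+] = 0.0070 + 3s ≈ 0.0070, [PO4^3-] = 2s (Ksp is small, so little additional dissolves).
Ksp ≈ (0.0070)^3 × (2s)^2
s = 2.7 × 10^-12 M
Check: 3s = 8.0 x 10^-12 ≪ 0.0070, so the approximation is valid.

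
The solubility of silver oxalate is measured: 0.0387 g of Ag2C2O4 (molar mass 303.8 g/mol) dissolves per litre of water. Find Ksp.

Ksp ≈ 8.27e-12

Molar solubility s = (3.87 × 10^-2 g/L) / (303.8 g/mol) = 1.274 x 10^-4 M.
Ag2C2O4(s) ⇌ 2 Ag^+ + C2O4^2-
With molar solubility s: [Ag^+] = 2s, [C2O4^2-] = s.
Ksp = [Ag^+]^2[C2O4^2-]
So Ksp = (2s)^2 × s = 4s^3
With s = 1.274 × 10^-4: Ksp = 8.27 × 10^-12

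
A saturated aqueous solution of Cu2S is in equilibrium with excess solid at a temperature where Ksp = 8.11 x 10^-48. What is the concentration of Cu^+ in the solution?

[Cu^+] ≈ 2.53 × 10^-16 M

Cu2S(s) ⇌ 2 Cu^+(aq) + S^2-(aq)
Ksp = [Cu^+]^2[S^2-]
With molar solubility s: [Cu^+] = 2s, [S^2-] = s.
Ksp = (2s)^2s = 4s^3
s^3 = 8.11 x 10^-48 / 4, so s = 1.266 x 10^-16 M
[Cu^+] = 2s = 2.53 x 10^-16 M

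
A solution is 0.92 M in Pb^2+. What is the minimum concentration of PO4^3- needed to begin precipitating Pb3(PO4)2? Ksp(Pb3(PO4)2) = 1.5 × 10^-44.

[PO4^3-] ≈ 1.4e-22 M

Pb3(PO4)2(s) ⇌ 3 Pb^2+(aq) + 2 PO4^3-(aq)
Ksp = [Pb^2+]^3[PO4^3-]^2
Precipitation begins when Q = Ksp. With [Pb^2+] = 0.92 M:
1.5 × 10^-44 = (0.92)^3 × [PO4^3-]^2
[PO4^3-] = (1.5 × 10^-44 / 7.79 × 10^-1)^(1/2) = 1.4 × 10^-22 M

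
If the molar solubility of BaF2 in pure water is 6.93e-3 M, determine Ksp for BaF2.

BaF2(s) ⇌ Ba^2+(aq) + 2 F^-(aq)
If s mol/L of BaF2 dissolves, [Ba^2+] = s and [F^-] = 2s.
Ksp = [Ba^2+][F^-]^2
So Ksp = s × (2s)^2 = 4s^3
Ksp = 4 × (6.93 x 10^-3)^3 = 1.33 × 10^-6

Ksp = 1.33 x 10^-6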